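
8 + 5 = 13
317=317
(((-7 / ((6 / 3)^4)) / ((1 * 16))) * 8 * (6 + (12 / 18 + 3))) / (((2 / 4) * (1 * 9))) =-0.47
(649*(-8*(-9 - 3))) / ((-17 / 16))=-996864 / 17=-58639.06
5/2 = 2.50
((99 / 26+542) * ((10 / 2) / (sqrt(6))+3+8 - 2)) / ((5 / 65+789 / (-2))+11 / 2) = -127719 / 10112 - 70955 * sqrt(6) / 60672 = -15.50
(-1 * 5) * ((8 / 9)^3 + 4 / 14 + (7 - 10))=51335 / 5103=10.06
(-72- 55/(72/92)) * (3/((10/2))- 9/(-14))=-74269/420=-176.83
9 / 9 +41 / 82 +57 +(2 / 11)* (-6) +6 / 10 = 6381 / 110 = 58.01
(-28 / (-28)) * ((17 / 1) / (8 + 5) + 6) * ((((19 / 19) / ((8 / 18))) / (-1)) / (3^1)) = -285 / 52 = -5.48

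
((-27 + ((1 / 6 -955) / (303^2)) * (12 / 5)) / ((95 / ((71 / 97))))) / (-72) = 880802783 / 304567176600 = 0.00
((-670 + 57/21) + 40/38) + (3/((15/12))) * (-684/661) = -293944409/439565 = -668.72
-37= -37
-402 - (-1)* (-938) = -1340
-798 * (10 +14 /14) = -8778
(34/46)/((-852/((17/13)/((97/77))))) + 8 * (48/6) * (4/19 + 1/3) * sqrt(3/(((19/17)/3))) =-22253/24710556 + 1984 * sqrt(323)/361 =98.77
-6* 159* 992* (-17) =16088256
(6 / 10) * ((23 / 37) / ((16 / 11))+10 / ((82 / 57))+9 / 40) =4.56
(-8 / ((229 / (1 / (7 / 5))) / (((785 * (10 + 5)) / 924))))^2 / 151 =1540562500 / 2300516975911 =0.00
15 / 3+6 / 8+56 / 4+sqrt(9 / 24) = sqrt(6) / 4+79 / 4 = 20.36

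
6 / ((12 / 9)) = 9 / 2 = 4.50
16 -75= -59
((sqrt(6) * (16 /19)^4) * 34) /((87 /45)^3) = 7520256000 * sqrt(6) /3178398869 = 5.80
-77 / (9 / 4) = -308 / 9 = -34.22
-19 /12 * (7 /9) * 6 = -133 /18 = -7.39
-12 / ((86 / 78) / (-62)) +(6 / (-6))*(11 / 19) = 550831 / 817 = 674.21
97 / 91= 1.07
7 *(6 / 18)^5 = 0.03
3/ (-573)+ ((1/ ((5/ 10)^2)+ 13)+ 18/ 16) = 27687/ 1528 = 18.12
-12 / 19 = -0.63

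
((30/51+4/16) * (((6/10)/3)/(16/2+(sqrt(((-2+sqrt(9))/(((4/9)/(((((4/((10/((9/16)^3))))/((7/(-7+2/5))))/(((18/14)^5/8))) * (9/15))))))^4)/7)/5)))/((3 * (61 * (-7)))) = -77824000000/4757981589935077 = -0.00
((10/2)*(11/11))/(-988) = -5/988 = -0.01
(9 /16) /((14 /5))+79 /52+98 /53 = 550853 /154336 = 3.57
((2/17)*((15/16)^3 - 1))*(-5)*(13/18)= 46865/626688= 0.07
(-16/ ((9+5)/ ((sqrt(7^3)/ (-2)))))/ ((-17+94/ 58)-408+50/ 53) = -1537 *sqrt(7)/ 162321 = -0.03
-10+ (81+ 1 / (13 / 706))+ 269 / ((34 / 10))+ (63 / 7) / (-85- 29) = 1716101 / 8398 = 204.35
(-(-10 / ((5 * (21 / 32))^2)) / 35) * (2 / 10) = 2048 / 385875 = 0.01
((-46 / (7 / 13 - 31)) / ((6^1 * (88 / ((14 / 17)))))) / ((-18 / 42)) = -14651 / 2665872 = -0.01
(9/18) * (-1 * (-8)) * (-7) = -28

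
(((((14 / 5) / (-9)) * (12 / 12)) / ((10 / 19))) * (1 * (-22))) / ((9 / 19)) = 27.45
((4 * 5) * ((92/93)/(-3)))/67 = -1840/18693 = -0.10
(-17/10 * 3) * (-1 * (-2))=-51/5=-10.20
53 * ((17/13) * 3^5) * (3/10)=656829/130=5052.53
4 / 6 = 2 / 3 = 0.67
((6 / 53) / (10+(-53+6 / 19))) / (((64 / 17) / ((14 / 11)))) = -6783 / 7565008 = -0.00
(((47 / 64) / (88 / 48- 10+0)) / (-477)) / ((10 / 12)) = 0.00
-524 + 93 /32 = -16675 /32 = -521.09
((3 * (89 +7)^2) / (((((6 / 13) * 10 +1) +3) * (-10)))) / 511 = -11232 / 17885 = -0.63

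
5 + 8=13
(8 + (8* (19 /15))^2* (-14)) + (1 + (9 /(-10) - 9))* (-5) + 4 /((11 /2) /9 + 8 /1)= -19315417 /13950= -1384.62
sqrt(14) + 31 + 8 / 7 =sqrt(14) + 225 / 7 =35.88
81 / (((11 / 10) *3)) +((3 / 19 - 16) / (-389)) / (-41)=81815059 / 3333341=24.54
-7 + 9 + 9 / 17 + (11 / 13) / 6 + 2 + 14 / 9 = 24767 / 3978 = 6.23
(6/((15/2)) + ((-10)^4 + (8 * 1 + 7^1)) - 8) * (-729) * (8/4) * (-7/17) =510698034/85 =6008212.16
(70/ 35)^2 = 4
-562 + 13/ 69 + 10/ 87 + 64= -995891/ 2001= -497.70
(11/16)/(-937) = -11/14992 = -0.00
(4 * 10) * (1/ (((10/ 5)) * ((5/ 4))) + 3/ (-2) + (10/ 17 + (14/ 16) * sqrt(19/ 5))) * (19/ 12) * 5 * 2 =-5510/ 17 + 665 * sqrt(95)/ 6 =756.15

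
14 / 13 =1.08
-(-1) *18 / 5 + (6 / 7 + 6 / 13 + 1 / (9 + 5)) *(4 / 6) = 6179 / 1365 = 4.53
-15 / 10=-3 / 2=-1.50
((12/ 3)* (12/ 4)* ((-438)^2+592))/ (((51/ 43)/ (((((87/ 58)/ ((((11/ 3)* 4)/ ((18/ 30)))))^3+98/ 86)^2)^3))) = 254729537318312363156143353382279320230620064850342495193139629/ 59678705383667717576468080662891462656000000000000000000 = 4268348.91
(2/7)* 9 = 18/7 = 2.57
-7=-7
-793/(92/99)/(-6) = 26169/184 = 142.22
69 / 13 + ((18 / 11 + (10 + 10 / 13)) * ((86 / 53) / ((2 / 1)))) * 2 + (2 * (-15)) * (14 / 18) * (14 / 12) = -121736 / 68211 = -1.78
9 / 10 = 0.90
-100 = -100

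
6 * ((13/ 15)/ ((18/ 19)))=247/ 45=5.49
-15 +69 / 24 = -97 / 8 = -12.12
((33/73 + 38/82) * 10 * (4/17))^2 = 12012160000/2588876161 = 4.64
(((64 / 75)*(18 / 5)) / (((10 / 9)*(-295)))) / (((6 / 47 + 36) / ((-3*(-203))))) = -8243424 / 52178125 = -0.16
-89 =-89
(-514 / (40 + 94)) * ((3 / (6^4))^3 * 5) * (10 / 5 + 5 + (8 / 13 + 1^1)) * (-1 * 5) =0.00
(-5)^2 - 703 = -678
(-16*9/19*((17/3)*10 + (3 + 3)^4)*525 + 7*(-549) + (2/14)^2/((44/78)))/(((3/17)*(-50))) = 125025611903/204820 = 610417.01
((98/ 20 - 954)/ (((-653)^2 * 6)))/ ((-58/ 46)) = 218293/ 741951660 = 0.00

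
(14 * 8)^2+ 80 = 12624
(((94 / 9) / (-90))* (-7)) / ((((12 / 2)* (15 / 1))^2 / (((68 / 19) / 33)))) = 5593 / 514218375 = 0.00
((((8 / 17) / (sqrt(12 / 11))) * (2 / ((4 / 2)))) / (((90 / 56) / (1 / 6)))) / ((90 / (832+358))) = 392 * sqrt(33) / 3645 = 0.62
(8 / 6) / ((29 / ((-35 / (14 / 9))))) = -1.03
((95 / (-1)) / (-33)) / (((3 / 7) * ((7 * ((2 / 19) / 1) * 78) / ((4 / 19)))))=95 / 3861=0.02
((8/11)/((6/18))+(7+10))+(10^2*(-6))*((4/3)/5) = -1549/11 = -140.82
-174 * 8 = -1392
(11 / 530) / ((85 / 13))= 143 / 45050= 0.00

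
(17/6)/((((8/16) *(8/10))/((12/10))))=17/2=8.50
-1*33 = -33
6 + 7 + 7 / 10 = 137 / 10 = 13.70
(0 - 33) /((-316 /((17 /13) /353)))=561 /1450124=0.00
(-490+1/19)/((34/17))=-244.97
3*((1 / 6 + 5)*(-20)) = -310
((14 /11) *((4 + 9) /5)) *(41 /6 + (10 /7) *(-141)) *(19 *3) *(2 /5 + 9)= -8625487 /25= -345019.48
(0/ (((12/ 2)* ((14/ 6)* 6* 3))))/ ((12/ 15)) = 0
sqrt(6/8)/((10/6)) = 3 * sqrt(3)/10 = 0.52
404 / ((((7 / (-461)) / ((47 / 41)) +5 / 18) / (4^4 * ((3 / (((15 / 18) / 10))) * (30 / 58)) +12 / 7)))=152524838179872 / 20943307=7282748.53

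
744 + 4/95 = 70684/95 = 744.04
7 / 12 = 0.58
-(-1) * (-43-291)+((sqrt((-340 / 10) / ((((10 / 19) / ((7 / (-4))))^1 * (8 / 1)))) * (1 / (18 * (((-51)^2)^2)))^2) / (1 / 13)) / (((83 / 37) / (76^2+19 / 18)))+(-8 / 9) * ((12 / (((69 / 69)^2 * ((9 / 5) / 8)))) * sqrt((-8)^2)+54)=-20554 / 27+50017747 * sqrt(22610) / 886169927078801058240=-761.26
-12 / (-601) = 12 / 601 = 0.02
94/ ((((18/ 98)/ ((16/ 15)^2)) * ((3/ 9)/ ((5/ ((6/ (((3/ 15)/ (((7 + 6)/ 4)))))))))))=2358272/ 26325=89.58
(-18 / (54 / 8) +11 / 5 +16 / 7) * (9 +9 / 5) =3438 / 175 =19.65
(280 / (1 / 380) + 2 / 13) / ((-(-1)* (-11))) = -1383202 / 143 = -9672.74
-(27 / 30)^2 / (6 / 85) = -459 / 40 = -11.48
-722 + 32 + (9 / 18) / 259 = -357419 / 518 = -690.00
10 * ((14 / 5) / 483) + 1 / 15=43 / 345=0.12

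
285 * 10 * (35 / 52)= 49875 / 26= 1918.27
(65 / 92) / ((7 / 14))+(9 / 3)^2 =479 / 46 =10.41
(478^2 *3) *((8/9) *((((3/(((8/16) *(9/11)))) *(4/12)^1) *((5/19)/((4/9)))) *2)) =100532960/57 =1763736.14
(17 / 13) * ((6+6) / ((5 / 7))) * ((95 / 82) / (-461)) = -13566 / 245713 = -0.06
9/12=3/4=0.75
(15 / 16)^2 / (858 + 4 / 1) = 225 / 220672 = 0.00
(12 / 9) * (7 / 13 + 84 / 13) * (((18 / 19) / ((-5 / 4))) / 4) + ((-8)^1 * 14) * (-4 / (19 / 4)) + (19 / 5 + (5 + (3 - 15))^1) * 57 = -8536 / 95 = -89.85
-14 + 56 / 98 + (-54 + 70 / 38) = -8723 / 133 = -65.59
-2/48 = -1/24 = -0.04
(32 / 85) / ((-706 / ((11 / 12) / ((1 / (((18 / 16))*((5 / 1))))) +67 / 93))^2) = 305865121 / 11725846462080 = 0.00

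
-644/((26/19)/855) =-5230890/13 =-402376.15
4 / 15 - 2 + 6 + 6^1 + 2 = 184 / 15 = 12.27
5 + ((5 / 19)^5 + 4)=22288016 / 2476099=9.00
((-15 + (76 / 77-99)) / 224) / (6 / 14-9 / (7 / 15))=4351 / 162624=0.03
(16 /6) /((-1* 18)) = -0.15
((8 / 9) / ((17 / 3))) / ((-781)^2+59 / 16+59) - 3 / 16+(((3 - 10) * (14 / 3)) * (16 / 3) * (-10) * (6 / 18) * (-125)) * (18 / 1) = -3468969332765313 / 2654823088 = -1306666.85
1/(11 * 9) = 1/99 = 0.01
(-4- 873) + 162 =-715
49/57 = 0.86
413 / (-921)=-0.45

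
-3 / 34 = -0.09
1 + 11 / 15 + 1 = 2.73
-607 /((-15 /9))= 1821 /5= 364.20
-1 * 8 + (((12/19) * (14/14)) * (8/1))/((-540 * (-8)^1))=-6839/855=-8.00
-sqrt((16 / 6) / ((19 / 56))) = -8*sqrt(399) / 57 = -2.80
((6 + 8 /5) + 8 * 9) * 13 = 5174 /5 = 1034.80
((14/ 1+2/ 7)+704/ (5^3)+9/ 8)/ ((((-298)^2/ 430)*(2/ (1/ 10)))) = 6333857/ 1243256000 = 0.01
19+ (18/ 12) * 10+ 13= 47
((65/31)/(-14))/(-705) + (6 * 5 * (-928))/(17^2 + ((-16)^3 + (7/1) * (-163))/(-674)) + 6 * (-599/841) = -1009670738687609/10294014475542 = -98.08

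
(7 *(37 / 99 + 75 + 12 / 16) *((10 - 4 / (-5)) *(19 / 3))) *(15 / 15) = 801857 / 22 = 36448.05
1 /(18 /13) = 13 /18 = 0.72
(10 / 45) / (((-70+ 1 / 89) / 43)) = -7654 / 56061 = -0.14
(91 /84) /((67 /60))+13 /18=2041 /1206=1.69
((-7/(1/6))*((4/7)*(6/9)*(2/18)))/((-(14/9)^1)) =8/7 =1.14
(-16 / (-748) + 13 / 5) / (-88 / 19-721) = -0.00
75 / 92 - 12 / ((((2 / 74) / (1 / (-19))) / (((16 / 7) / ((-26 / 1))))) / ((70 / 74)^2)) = -860175 / 840788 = -1.02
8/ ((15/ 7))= 56/ 15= 3.73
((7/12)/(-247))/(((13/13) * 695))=-7/2059980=-0.00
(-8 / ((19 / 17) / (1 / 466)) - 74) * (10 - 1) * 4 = -11795976 / 4427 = -2664.55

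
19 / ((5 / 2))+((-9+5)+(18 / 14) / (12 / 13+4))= 8649 / 2240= 3.86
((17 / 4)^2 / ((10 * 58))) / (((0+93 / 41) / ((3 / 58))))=11849 / 16685440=0.00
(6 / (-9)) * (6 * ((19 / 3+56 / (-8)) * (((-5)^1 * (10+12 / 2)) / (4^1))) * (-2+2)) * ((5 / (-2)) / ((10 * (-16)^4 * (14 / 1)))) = 0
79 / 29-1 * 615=-17756 / 29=-612.28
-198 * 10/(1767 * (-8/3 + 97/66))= 43560/46531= 0.94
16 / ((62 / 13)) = 104 / 31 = 3.35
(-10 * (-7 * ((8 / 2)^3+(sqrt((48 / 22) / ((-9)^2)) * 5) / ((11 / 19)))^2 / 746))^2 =8774944736768000 * sqrt(66) / 5444868092697+26620485337334862400 / 179680647059001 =161247.13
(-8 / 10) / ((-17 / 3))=12 / 85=0.14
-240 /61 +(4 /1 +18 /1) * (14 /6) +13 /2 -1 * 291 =-86779 /366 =-237.10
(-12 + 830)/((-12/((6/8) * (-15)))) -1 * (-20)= 6295/8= 786.88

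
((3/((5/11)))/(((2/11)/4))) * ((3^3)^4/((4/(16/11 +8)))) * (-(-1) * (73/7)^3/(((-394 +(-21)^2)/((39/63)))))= 1537315542883692/564235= 2724601527.53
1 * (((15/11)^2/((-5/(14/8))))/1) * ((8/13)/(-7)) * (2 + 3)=450/1573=0.29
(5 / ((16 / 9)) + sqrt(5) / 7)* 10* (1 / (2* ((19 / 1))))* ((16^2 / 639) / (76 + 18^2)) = 16* sqrt(5) / 424935 + 1 / 1349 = 0.00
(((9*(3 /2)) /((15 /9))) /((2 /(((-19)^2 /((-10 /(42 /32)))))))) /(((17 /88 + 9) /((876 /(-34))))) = 1479272949 /2750600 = 537.80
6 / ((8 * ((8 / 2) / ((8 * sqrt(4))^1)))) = 3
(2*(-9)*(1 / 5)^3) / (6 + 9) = -6 / 625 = -0.01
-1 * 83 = -83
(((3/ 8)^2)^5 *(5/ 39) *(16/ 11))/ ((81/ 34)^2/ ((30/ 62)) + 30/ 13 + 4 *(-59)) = -142209675/ 3077965982203904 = -0.00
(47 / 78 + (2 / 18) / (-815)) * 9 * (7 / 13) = 804223 / 275470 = 2.92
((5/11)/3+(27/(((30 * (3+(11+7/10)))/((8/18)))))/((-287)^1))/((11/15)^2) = 5270325/18717853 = 0.28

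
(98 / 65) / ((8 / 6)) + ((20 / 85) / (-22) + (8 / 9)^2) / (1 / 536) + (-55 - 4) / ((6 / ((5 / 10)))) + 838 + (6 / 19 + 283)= 1535.30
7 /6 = 1.17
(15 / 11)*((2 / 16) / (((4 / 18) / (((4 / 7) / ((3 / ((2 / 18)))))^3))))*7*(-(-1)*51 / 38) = 170 / 2488563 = 0.00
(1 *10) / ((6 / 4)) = 20 / 3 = 6.67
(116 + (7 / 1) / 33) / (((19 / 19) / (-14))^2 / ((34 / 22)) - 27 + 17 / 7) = -982940 / 207801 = -4.73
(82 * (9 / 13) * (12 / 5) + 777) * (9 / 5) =534249 / 325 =1643.84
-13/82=-0.16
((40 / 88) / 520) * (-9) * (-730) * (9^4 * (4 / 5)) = 4310577 / 143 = 30143.90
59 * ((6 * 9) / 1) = 3186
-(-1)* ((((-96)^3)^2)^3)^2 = 230019359300543000719451366059583317129007590117361290008767206885687296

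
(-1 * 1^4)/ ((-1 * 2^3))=1/ 8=0.12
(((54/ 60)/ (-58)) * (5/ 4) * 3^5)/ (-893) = 2187/ 414352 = 0.01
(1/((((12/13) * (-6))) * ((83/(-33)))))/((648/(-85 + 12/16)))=-48191/5163264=-0.01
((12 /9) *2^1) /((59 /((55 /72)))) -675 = -1075220 /1593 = -674.97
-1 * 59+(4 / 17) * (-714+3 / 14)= -27007 / 119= -226.95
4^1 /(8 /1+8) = 1 /4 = 0.25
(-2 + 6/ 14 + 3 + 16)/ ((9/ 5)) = 610/ 63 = 9.68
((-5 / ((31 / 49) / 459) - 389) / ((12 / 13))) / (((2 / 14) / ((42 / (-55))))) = 39657709 / 1705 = 23259.65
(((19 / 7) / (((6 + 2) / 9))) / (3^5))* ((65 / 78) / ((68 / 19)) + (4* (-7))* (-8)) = 1738253 / 616896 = 2.82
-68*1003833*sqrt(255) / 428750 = -34130322*sqrt(255) / 214375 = -2542.36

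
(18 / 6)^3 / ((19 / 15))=405 / 19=21.32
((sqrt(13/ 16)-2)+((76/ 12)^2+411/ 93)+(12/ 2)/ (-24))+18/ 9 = sqrt(13)/ 4+49417/ 1116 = 45.18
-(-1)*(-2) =-2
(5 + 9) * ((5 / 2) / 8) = 35 / 8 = 4.38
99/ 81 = 11/ 9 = 1.22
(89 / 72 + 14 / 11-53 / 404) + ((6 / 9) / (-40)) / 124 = 58956497 / 24797520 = 2.38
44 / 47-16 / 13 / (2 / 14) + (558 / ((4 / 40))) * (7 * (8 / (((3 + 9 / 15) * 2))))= 26512708 / 611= 43392.32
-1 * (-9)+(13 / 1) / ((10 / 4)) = 71 / 5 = 14.20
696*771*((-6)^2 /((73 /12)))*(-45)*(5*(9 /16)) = -401910682.19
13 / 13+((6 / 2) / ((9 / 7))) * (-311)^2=225683.33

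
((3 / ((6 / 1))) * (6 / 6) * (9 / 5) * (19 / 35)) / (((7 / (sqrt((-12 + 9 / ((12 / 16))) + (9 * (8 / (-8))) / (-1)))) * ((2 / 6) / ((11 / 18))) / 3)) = 5643 / 4900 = 1.15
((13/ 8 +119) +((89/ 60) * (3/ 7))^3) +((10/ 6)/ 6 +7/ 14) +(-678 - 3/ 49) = -13740892279/ 24696000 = -556.40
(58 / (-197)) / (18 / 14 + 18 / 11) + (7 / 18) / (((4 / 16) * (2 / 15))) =512659 / 44325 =11.57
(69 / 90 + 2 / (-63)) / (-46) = -0.02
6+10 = 16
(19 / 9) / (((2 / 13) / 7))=1729 / 18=96.06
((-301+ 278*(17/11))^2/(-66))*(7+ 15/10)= -34037825/15972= -2131.09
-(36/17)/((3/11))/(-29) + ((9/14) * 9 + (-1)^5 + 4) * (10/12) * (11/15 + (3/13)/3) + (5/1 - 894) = -237630343/269178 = -882.80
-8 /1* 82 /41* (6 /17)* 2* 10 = -1920 /17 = -112.94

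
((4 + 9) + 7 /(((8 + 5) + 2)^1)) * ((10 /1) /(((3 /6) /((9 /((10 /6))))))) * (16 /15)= 38784 /25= 1551.36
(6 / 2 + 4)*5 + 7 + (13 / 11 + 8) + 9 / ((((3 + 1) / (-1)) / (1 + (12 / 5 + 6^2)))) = -8243 / 220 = -37.47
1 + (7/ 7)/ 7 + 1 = 15/ 7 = 2.14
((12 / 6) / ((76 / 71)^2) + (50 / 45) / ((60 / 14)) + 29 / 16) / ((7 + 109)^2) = 595309 / 2098490112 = 0.00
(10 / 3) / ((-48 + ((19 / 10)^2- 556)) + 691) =1000 / 27183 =0.04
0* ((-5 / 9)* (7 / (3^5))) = 0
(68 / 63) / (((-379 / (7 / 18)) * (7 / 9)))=-34 / 23877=-0.00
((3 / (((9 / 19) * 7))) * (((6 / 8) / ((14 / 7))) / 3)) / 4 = 19 / 672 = 0.03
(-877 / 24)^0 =1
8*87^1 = 696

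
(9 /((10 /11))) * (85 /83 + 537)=5326.44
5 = 5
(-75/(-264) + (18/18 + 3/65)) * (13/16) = 7609/7040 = 1.08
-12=-12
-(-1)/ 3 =1/ 3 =0.33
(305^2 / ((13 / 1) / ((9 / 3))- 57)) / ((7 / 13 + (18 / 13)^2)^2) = -318826443 / 1088462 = -292.91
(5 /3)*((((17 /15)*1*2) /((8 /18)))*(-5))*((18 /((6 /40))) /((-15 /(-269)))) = -91460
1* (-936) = -936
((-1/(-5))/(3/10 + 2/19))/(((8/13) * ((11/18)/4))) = 4446/847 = 5.25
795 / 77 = 10.32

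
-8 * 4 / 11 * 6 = -192 / 11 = -17.45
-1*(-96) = 96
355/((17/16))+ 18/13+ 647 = 217133/221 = 982.50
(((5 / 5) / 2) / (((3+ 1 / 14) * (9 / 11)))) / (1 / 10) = 770 / 387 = 1.99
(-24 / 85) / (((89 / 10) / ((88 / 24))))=-176 / 1513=-0.12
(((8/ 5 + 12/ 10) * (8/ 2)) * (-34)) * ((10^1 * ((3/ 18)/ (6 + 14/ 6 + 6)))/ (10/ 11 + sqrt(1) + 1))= -1309/ 86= -15.22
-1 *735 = -735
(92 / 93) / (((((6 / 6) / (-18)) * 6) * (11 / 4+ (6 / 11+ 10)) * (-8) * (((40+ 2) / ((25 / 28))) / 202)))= 127765 / 1066338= 0.12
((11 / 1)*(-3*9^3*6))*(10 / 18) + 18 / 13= -1042452 / 13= -80188.62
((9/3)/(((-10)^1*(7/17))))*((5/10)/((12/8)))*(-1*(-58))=-493/35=-14.09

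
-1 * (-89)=89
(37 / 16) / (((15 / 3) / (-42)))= -777 / 40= -19.42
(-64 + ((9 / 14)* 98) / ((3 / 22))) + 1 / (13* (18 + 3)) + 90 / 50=545732 / 1365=399.80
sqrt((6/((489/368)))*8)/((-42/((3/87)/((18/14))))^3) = -2*sqrt(3749)/78247935981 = -0.00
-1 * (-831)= 831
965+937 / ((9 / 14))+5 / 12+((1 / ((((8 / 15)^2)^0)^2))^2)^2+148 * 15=167183 / 36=4643.97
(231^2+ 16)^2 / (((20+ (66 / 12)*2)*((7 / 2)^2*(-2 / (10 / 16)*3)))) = -14245520645 / 18228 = -781518.58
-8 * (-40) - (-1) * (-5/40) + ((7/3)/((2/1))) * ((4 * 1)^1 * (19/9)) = 71221/216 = 329.73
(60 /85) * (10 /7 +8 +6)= 1296 /119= 10.89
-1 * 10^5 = -100000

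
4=4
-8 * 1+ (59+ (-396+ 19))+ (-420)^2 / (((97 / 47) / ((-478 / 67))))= -3965121074 / 6499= -610112.49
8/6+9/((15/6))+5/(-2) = 73/30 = 2.43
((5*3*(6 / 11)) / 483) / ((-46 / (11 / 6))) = -5 / 7406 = -0.00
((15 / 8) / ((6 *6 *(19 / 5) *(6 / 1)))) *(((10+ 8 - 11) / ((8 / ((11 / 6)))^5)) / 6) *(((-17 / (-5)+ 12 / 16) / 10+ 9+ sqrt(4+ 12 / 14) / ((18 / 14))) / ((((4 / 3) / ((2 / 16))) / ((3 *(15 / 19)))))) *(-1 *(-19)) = 140919625 *sqrt(238) / 178468776050688+ 10614066155 / 158638912045056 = 0.00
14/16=7/8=0.88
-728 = -728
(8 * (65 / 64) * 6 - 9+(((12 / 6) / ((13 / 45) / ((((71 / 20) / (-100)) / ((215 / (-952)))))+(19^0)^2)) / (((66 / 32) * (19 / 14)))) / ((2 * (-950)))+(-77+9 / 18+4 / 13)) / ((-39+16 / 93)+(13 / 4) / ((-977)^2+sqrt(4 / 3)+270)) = 4811027938775015736656795260647 / 5125956671184154044766324808725 - 22652608321528074 * sqrt(3) / 394304359321858003443563446825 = 0.94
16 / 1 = 16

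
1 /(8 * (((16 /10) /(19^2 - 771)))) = -1025 /32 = -32.03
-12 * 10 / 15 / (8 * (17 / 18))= -18 / 17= -1.06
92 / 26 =46 / 13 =3.54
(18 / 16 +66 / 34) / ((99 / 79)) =10981 / 4488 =2.45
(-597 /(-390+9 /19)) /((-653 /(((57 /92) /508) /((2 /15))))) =-3232755 /150578811872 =-0.00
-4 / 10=-2 / 5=-0.40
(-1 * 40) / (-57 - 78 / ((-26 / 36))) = -0.78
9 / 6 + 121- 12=221 / 2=110.50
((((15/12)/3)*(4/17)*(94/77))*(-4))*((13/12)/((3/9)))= -6110/3927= -1.56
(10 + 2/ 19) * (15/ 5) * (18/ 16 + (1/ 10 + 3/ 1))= 128.08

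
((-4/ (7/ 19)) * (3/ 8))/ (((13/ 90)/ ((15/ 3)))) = -12825/ 91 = -140.93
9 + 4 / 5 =49 / 5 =9.80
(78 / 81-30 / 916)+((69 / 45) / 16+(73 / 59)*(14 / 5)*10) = 1040988017 / 29183760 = 35.67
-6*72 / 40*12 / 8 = -81 / 5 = -16.20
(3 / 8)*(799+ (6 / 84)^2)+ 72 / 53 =300.99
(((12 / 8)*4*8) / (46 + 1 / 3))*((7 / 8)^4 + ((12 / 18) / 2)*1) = 33897 / 35584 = 0.95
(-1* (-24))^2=576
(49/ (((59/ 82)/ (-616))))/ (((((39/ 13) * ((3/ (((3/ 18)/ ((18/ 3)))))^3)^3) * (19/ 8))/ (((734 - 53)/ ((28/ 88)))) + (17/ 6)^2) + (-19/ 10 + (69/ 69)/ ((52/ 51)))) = -7230944841120/ 1147052593212471245463311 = -0.00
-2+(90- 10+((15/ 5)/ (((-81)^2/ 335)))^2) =373183807/ 4782969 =78.02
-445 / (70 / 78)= -3471 / 7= -495.86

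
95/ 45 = 19/ 9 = 2.11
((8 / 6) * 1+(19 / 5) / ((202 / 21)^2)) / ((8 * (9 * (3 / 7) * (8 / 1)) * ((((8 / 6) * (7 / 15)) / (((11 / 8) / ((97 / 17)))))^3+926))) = 8663899749830325 / 1467761824071860736512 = 0.00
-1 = -1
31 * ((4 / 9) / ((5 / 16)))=1984 / 45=44.09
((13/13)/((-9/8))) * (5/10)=-4/9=-0.44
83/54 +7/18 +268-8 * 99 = -14096/27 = -522.07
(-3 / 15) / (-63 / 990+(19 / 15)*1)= -66 / 397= -0.17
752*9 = 6768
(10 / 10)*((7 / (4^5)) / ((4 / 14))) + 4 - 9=-4.98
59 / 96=0.61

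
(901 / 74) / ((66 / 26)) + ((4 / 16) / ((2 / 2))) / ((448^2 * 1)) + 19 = 23326221509 / 980238336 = 23.80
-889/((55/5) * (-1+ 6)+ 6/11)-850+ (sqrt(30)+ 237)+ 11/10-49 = -4135889/6110+ sqrt(30) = -671.43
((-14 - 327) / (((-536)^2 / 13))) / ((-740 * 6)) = 4433 / 1275594240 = 0.00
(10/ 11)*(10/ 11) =100/ 121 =0.83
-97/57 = -1.70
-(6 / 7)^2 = -36 / 49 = -0.73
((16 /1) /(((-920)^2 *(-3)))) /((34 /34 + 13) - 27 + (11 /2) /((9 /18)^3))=-1 /4919700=-0.00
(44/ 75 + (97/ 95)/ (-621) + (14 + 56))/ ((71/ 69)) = 20820817/ 303525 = 68.60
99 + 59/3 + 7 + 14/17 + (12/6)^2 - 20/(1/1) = 5635/51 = 110.49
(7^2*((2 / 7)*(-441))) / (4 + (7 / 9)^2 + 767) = -250047 / 31250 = -8.00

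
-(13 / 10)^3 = -2197 / 1000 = -2.20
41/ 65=0.63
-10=-10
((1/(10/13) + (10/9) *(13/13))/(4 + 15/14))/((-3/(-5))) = 1519/1917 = 0.79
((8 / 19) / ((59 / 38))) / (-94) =-8 / 2773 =-0.00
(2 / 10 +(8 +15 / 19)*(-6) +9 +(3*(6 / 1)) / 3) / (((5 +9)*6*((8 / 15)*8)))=-1783 / 17024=-0.10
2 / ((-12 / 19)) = -19 / 6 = -3.17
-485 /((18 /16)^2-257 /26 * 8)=403520 /64739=6.23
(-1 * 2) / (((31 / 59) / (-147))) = 17346 / 31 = 559.55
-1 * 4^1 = -4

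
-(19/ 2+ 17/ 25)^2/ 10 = -259081/ 25000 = -10.36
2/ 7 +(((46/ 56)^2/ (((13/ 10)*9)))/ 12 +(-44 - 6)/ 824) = 13029179/ 56687904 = 0.23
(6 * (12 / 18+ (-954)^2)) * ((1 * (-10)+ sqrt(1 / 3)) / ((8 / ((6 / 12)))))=-6825875 / 2+ 1365175 * sqrt(3) / 12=-3215891.46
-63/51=-21/17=-1.24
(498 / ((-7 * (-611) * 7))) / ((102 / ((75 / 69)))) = 2075 / 11706149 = 0.00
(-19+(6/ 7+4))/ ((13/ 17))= -1683/ 91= -18.49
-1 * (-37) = 37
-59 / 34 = -1.74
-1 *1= -1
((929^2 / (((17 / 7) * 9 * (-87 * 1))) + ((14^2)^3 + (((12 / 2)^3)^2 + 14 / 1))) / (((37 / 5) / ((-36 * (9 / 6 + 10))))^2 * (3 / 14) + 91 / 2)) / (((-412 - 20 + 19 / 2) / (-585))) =1344289026933493200 / 5831090657821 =230538.18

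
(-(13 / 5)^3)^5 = -51185893014090757 / 30517578125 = -1677259.34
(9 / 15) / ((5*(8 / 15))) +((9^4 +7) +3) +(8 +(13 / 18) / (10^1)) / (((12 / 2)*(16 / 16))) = 887297 / 135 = 6572.57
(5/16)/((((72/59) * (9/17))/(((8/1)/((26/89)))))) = 446335/33696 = 13.25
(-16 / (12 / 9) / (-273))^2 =16 / 8281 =0.00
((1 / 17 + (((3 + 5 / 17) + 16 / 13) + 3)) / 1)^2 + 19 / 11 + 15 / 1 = 39885480 / 537251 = 74.24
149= 149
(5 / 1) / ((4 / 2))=5 / 2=2.50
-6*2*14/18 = -28/3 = -9.33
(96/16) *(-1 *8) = -48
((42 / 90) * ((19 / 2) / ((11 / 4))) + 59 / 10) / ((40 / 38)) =47101 / 6600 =7.14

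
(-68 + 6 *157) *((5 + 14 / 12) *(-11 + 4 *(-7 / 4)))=-97014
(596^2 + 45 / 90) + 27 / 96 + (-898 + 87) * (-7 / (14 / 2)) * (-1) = 11340985 / 32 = 354405.78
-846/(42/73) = -10293/7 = -1470.43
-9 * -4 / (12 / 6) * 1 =18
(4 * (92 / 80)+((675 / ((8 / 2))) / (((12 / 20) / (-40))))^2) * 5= 632812523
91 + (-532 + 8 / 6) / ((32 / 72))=-1103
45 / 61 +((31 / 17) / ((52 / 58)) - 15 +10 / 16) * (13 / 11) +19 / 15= -17220721 / 1368840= -12.58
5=5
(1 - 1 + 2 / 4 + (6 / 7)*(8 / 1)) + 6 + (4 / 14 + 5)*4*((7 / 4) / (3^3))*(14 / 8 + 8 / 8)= 12947 / 756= 17.13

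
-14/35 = -2/5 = -0.40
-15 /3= -5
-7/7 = -1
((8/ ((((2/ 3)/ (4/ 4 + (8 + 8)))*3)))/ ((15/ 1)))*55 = 748/ 3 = 249.33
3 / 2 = 1.50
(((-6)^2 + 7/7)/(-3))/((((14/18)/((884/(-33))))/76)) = 2485808/77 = 32283.22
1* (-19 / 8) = -19 / 8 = -2.38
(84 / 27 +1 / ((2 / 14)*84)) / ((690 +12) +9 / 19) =2185 / 480492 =0.00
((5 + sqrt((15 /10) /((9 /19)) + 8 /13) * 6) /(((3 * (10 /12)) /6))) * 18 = 216 + 216 * sqrt(23010) /65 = 720.08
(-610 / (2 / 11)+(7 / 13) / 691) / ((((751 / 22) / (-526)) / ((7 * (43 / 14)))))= 7498263674484 / 6746233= 1111474.16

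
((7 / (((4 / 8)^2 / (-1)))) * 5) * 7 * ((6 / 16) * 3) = -2205 / 2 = -1102.50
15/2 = 7.50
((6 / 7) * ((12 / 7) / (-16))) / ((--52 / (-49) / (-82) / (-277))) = 102213 / 52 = 1965.63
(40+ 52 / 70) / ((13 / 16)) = 22816 / 455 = 50.15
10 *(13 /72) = 65 /36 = 1.81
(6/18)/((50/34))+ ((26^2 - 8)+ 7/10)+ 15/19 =1908691/2850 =669.72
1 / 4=0.25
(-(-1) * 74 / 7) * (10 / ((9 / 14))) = 164.44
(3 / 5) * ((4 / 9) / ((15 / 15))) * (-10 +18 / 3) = -16 / 15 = -1.07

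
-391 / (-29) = 391 / 29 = 13.48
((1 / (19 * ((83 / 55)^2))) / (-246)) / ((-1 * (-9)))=-3025 / 289792674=-0.00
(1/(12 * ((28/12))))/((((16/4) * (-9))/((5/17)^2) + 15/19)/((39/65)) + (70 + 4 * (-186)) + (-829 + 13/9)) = -855/52520524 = -0.00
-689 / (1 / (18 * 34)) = -421668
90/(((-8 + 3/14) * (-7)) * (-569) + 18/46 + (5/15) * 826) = -12420/4241399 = -0.00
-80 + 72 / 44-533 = -6725 / 11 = -611.36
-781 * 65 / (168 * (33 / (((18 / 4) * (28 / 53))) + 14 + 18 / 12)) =-50765 / 4936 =-10.28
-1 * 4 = -4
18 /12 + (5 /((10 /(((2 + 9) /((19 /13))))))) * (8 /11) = 161 /38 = 4.24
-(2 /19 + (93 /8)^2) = -164459 /1216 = -135.25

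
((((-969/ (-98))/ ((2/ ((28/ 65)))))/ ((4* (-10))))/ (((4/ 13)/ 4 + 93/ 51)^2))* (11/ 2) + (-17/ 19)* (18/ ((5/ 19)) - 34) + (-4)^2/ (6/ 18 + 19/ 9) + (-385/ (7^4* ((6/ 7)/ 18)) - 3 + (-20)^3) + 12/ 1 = -275920920293789/ 34409760000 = -8018.68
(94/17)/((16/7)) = 2.42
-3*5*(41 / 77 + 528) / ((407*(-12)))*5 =1017425 / 125356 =8.12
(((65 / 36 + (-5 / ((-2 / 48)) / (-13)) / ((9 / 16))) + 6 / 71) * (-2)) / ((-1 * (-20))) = 482477 / 332280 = 1.45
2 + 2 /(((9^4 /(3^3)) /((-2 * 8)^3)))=-7706 /243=-31.71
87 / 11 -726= -7899 / 11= -718.09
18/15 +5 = 31/5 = 6.20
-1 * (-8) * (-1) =-8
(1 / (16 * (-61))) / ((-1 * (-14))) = -1 / 13664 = -0.00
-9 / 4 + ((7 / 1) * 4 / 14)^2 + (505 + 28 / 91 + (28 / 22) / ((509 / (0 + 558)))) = 148035057 / 291148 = 508.45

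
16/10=8/5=1.60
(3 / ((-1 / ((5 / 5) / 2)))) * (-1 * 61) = 183 / 2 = 91.50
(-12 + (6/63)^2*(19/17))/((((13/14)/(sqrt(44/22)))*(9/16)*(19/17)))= -29.05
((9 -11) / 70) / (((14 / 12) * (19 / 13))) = -78 / 4655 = -0.02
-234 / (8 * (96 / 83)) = -3237 / 128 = -25.29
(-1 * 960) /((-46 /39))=18720 /23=813.91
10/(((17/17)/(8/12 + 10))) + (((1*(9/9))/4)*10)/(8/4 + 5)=107.02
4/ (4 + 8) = 0.33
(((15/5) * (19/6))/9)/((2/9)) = 19/4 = 4.75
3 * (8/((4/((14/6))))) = 14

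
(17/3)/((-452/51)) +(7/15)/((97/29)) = -328739/657660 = -0.50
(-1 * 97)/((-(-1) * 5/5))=-97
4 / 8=1 / 2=0.50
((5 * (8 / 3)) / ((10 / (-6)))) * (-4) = 32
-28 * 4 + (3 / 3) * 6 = -106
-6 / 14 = -0.43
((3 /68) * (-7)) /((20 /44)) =-231 /340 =-0.68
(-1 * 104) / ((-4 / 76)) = 1976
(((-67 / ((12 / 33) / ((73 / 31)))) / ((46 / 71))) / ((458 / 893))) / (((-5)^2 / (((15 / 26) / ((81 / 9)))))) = -3411144803 / 1018848480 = -3.35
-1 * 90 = -90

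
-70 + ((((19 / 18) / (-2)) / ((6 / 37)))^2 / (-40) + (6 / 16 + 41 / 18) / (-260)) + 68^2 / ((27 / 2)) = 6604932227 / 24261120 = 272.24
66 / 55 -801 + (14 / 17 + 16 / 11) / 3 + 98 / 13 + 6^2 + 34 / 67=-614856373 / 814385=-754.99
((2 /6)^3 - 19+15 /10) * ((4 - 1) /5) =-943 /90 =-10.48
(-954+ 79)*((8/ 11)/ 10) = -700/ 11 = -63.64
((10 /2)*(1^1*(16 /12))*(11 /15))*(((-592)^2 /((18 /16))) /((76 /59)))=1819609088 /1539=1182332.09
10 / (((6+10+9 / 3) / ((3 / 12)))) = 5 / 38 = 0.13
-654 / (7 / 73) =-6820.29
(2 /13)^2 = 4 /169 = 0.02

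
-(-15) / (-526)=-15 / 526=-0.03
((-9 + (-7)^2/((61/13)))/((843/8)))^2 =495616/2644324929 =0.00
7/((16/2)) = 7/8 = 0.88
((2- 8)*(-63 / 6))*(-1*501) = -31563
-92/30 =-46/15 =-3.07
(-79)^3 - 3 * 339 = -494056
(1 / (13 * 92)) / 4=1 / 4784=0.00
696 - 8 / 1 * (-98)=1480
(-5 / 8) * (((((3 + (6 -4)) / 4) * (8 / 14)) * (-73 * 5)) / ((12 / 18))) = 27375 / 112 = 244.42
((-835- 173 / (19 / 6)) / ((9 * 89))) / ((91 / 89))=-16903 / 15561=-1.09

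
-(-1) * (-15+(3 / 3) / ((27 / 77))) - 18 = -30.15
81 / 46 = 1.76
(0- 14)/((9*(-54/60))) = 140/81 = 1.73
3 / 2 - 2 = -1 / 2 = -0.50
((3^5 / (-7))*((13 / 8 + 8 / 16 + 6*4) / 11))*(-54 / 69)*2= 41553 / 322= 129.05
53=53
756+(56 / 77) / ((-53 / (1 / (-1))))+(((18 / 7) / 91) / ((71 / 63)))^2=756.01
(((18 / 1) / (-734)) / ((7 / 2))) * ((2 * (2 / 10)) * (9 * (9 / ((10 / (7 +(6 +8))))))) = -4374 / 9175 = -0.48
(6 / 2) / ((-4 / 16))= -12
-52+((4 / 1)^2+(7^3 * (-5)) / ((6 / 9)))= -5217 / 2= -2608.50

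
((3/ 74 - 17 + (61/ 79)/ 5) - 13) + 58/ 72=-15257783/ 526140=-29.00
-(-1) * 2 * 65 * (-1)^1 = -130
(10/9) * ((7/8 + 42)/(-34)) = -1715/1224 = -1.40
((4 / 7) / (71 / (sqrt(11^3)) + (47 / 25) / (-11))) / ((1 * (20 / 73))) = 2075755 / 21884282 + 7126625 * sqrt(11) / 21884282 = 1.17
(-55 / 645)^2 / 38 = 121 / 632358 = 0.00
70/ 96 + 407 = 19571/ 48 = 407.73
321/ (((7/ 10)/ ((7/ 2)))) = 1605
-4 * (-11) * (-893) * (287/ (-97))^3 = 928859068676/ 912673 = 1017734.80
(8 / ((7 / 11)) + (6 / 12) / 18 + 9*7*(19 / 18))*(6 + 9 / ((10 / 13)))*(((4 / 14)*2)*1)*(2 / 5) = 1176047 / 3675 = 320.01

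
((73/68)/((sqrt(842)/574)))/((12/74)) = 130.95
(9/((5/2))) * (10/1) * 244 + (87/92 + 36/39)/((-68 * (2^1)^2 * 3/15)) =2857529433/325312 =8783.97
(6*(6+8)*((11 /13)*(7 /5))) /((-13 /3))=-19404 /845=-22.96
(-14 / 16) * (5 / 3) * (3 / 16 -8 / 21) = 325 / 1152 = 0.28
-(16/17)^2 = -256/289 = -0.89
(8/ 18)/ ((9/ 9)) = 4/ 9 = 0.44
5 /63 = 0.08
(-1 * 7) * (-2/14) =1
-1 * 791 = -791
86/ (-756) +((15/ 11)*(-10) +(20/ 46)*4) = -1148659/ 95634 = -12.01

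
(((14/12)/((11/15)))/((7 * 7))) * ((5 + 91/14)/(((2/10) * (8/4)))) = 575/616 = 0.93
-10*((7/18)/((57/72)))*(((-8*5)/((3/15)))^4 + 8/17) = -7616000002240/969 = -7859649125.12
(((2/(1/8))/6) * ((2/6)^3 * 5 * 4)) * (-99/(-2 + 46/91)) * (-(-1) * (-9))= -20020/17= -1177.65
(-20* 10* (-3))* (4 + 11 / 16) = 5625 / 2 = 2812.50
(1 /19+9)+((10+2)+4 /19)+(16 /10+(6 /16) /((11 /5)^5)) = 2799312801 /122398760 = 22.87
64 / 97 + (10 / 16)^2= 6521 / 6208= 1.05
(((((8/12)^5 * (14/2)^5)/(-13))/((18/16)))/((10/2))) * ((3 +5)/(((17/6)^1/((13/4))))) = -17210368/61965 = -277.74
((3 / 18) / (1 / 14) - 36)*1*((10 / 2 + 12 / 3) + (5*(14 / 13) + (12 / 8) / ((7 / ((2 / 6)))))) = -88577 / 182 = -486.69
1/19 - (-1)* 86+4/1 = 1711/19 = 90.05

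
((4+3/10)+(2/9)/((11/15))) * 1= 1519/330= 4.60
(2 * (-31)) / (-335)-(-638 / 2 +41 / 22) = 2338659 / 7370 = 317.32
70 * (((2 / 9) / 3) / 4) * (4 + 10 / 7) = 190 / 27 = 7.04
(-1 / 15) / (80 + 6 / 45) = -1 / 1202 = -0.00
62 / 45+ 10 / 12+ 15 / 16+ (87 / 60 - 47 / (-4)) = 11771 / 720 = 16.35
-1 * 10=-10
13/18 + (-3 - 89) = -1643/18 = -91.28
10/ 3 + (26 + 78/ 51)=1574/ 51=30.86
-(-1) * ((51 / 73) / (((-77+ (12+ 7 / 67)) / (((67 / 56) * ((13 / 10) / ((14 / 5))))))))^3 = -26362670492260741743 / 123275099474612861479682048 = -0.00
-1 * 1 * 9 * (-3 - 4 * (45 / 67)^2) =194103 / 4489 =43.24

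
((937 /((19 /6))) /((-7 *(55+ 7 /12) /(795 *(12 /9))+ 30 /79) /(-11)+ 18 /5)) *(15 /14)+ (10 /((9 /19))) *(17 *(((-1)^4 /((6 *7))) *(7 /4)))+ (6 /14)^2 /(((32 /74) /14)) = 11323445958571 /103892197752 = 108.99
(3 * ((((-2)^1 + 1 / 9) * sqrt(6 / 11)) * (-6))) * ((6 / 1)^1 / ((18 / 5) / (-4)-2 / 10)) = -2040 * sqrt(66) / 121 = -136.97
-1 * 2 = -2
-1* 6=-6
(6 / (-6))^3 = -1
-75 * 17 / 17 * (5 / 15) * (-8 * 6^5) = 1555200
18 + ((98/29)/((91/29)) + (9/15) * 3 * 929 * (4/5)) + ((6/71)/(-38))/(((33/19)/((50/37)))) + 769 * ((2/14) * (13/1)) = 2784.98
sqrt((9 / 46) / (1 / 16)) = 6 * sqrt(46) / 23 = 1.77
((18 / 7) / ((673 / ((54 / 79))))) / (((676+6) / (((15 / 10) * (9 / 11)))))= 6561 / 1396005919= 0.00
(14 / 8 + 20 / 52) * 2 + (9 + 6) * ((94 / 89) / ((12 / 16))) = 58759 / 2314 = 25.39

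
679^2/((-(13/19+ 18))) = -24675.43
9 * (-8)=-72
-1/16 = -0.06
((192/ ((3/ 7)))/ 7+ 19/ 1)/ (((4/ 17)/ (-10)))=-7055/ 2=-3527.50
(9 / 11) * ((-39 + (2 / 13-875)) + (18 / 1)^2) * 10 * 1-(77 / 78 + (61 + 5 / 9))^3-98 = -35174286580097 / 140941944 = -249565.78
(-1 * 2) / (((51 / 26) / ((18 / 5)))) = -312 / 85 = -3.67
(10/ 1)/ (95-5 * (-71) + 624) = 5/ 537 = 0.01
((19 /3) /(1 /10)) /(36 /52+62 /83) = 205010 /4659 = 44.00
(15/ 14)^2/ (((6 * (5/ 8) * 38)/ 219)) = 3285/ 1862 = 1.76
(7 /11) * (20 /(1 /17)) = 2380 /11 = 216.36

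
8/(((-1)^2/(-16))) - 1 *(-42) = -86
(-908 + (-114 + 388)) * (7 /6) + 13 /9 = -6644 /9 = -738.22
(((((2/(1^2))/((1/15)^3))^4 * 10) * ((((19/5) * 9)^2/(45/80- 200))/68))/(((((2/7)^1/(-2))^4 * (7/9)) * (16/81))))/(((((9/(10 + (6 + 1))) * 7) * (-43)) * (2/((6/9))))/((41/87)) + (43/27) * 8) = 336052071638240949140625000/12030424201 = 27933518055856037.98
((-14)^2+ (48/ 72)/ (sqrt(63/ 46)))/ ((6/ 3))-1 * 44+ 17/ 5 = sqrt(322)/ 63+ 287/ 5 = 57.68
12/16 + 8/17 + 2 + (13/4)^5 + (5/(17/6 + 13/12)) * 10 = 309742915/818176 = 378.58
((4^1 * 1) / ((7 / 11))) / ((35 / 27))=1188 / 245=4.85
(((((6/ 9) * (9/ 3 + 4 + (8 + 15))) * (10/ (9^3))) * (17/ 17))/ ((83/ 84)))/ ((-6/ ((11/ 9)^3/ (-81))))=3726800/ 3572877843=0.00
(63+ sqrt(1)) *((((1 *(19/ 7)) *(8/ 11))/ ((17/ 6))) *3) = 175104/ 1309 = 133.77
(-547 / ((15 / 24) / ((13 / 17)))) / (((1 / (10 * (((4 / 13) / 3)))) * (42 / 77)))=-192544 / 153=-1258.46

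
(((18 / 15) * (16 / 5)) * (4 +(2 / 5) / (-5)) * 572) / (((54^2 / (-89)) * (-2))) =131.40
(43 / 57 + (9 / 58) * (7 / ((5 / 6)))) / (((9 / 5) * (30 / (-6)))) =-17008 / 74385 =-0.23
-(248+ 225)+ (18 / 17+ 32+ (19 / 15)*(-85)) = -27928 / 51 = -547.61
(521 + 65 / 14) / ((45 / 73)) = 179069 / 210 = 852.71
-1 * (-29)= 29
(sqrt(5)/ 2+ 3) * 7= 7 * sqrt(5)/ 2+ 21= 28.83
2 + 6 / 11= 28 / 11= 2.55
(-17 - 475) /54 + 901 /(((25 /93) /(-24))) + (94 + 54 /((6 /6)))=-18068038 /225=-80302.39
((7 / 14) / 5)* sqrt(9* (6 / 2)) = 3* sqrt(3) / 10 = 0.52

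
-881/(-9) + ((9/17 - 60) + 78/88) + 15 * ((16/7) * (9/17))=2707553/47124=57.46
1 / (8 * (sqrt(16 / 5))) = sqrt(5) / 32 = 0.07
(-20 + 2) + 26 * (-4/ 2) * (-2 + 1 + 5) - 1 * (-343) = 117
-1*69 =-69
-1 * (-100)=100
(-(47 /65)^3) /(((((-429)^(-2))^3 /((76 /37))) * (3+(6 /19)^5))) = -18478538210232772260315012 /11463945875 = -1611882890212334.70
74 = 74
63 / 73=0.86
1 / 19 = 0.05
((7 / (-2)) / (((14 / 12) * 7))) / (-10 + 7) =1 / 7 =0.14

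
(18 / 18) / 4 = 1 / 4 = 0.25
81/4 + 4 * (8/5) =533/20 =26.65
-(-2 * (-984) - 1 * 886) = -1082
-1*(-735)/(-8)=-735/8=-91.88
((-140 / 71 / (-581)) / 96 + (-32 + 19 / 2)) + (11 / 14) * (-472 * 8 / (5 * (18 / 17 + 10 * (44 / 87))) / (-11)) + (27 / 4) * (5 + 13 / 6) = 388395146611 / 11194696380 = 34.69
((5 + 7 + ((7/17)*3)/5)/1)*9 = 9369/85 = 110.22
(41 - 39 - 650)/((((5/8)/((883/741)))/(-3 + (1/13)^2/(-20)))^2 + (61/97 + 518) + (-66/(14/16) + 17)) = -141119732339568575712/100227862568457856511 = -1.41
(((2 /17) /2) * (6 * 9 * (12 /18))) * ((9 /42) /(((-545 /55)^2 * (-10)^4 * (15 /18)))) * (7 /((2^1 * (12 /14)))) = 22869 /10098850000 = 0.00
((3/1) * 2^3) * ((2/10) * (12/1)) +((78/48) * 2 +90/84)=8669/140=61.92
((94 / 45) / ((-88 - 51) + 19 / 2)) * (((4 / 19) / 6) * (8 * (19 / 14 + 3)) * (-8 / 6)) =366976 / 13951035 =0.03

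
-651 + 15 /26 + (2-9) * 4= -17639 /26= -678.42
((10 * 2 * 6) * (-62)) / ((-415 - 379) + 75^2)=-7440 / 4831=-1.54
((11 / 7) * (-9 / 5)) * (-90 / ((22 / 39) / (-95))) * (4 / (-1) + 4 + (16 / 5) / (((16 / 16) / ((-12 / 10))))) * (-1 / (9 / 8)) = -5121792 / 35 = -146336.91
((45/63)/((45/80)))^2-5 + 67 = 252478/3969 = 63.61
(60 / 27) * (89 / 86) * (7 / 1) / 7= 890 / 387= 2.30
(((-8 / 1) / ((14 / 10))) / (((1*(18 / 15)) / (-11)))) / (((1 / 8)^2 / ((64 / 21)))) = 4505600 / 441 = 10216.78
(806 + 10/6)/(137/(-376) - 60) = -911048/68091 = -13.38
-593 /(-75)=593 /75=7.91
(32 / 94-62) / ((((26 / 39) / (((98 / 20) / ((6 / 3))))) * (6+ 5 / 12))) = -91287 / 2585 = -35.31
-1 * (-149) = 149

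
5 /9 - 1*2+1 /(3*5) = -62 /45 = -1.38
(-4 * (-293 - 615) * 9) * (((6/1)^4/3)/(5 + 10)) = 4707072/5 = 941414.40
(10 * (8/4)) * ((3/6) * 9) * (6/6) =90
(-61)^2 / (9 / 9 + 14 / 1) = 3721 / 15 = 248.07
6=6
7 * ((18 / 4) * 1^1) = 63 / 2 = 31.50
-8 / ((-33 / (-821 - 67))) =-2368 / 11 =-215.27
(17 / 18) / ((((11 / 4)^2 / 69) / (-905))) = -2830840 / 363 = -7798.46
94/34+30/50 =286/85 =3.36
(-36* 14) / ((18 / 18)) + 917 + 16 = 429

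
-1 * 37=-37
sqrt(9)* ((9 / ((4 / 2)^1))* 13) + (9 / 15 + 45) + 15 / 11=24471 / 110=222.46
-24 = -24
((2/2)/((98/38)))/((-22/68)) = -646/539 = -1.20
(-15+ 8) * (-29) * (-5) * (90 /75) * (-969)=1180242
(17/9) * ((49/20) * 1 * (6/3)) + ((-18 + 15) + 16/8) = 743/90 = 8.26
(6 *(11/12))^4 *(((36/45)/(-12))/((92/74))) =-541717/11040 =-49.07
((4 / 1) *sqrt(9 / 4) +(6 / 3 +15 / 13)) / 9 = 119 / 117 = 1.02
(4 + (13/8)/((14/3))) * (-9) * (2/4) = -4383/224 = -19.57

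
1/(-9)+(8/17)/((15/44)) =971/765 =1.27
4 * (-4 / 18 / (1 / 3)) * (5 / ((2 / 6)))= -40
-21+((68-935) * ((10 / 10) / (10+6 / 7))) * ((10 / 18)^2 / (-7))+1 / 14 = -250043 / 14364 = -17.41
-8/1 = -8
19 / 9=2.11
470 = 470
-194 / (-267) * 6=388 / 89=4.36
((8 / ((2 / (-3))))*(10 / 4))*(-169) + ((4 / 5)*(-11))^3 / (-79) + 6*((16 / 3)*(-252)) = -29480566 / 9875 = -2985.37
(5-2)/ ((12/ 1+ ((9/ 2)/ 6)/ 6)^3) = 1536/ 912673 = 0.00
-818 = -818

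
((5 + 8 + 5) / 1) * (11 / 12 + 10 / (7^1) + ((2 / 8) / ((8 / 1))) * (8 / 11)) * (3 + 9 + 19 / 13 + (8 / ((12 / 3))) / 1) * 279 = 183867.41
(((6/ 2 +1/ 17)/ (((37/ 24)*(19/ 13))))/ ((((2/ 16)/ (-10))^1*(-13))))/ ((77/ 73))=7288320/ 920227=7.92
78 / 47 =1.66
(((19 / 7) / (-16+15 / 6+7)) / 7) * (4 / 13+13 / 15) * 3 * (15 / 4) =-0.79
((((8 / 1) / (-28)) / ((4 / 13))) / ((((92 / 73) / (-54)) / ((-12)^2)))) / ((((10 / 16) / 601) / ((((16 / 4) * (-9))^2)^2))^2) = 60156339474672885958705152 / 4025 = 14945674403645437505268.36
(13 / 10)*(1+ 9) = 13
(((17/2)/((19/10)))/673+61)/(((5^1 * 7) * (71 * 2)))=390046/31775695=0.01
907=907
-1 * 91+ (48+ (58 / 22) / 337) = -159372 / 3707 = -42.99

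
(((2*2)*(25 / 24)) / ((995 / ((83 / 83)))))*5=25 / 1194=0.02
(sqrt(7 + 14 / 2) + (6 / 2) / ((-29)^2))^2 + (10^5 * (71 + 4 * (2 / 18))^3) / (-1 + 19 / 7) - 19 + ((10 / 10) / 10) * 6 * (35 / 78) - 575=6 * sqrt(14) / 841 + 855532072533464037827 / 40217412222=21272678306.90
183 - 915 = -732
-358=-358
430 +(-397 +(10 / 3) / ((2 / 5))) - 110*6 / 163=18232 / 489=37.28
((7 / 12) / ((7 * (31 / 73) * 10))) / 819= 73 / 3046680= 0.00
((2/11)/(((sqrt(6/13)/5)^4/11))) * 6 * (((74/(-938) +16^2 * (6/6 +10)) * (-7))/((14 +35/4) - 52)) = 42921677500/1809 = 23726742.68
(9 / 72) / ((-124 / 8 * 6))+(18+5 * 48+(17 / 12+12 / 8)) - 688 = -105917 / 248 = -427.08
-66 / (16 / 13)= -429 / 8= -53.62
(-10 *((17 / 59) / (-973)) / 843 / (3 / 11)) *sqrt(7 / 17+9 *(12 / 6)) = 110 *sqrt(5321) / 145182303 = 0.00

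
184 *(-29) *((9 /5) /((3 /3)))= -48024 /5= -9604.80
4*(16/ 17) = 3.76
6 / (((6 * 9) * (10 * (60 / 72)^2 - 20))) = -0.01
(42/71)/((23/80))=2.06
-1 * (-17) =17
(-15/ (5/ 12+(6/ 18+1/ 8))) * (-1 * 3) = 360/ 7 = 51.43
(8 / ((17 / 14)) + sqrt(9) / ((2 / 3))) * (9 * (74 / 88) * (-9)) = -1129869 / 1496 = -755.26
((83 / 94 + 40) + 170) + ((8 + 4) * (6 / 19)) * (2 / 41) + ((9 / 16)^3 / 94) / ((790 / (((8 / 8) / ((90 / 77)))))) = 500120206893823 / 2369476198400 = 211.07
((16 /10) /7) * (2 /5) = 16 /175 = 0.09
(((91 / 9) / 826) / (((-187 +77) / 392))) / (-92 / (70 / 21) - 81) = 1274 / 3171663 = 0.00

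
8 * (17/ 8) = 17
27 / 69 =9 / 23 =0.39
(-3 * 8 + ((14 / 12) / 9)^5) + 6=-8264953625 / 459165024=-18.00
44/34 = 22/17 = 1.29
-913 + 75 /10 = -1811 /2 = -905.50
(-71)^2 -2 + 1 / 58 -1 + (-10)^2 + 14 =298817 / 58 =5152.02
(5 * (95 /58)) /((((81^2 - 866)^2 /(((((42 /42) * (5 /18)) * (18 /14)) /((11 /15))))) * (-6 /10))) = -2375 /11587671172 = -0.00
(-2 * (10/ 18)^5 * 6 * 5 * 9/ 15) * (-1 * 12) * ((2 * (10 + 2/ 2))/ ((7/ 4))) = 4400000/ 15309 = 287.41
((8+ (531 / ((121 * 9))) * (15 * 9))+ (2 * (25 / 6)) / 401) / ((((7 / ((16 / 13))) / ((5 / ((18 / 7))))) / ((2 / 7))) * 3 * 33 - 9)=859953920 / 11697588243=0.07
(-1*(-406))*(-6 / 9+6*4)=28420 / 3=9473.33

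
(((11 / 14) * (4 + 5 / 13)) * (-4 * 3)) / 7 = -3762 / 637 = -5.91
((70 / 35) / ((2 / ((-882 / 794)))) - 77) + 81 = 1147 / 397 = 2.89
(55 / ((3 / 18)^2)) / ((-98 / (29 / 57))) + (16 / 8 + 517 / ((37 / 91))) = 43515561 / 34447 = 1263.26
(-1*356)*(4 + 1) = -1780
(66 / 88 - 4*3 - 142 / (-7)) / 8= 253 / 224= 1.13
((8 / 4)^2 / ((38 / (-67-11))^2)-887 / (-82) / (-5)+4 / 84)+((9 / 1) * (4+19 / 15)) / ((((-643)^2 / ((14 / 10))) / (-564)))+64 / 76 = 99523325445043 / 6425431581450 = 15.49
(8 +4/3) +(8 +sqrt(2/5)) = sqrt(10)/5 +52/3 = 17.97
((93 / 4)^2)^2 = 74805201 / 256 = 292207.82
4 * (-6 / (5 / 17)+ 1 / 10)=-81.20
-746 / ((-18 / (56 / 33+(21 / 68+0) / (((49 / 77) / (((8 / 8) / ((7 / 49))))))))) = 4263763 / 20196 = 211.12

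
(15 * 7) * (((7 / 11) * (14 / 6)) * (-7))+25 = -11730 / 11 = -1066.36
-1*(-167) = 167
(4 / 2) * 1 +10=12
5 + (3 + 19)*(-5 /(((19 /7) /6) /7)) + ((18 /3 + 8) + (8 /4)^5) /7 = -224841 /133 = -1690.53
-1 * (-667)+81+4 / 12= 2245 / 3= 748.33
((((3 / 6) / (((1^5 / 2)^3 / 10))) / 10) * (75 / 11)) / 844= 75 / 2321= 0.03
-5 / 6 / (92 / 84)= -35 / 46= -0.76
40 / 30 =4 / 3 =1.33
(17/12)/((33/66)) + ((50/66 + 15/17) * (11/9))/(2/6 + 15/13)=37103/8874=4.18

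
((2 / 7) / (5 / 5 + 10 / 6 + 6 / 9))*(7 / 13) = 0.05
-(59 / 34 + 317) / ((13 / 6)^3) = -1170396 / 37349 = -31.34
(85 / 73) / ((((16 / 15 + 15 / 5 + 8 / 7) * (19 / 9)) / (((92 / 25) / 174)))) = 0.00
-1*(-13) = 13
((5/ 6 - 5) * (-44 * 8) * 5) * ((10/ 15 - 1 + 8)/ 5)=101200/ 9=11244.44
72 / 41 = 1.76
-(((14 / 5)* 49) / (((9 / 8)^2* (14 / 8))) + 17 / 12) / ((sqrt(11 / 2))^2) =-11.52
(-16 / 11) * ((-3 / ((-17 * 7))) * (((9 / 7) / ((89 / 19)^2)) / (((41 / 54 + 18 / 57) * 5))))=-160006752 / 400279378345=-0.00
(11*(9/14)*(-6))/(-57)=99/133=0.74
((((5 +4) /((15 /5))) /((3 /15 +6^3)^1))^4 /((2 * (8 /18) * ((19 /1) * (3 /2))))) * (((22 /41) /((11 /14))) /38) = 0.00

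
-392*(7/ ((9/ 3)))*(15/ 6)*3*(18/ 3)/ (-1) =41160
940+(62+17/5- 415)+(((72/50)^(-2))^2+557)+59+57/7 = 71412468419/58786560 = 1214.78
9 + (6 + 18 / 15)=81 / 5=16.20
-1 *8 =-8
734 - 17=717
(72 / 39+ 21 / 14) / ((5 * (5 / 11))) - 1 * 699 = -453393 / 650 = -697.53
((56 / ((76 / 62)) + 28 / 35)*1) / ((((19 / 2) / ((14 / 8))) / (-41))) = -633696 / 1805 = -351.08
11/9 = 1.22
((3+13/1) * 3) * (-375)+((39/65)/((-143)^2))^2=-188172720449991/10454040025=-18000.00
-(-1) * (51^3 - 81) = 132570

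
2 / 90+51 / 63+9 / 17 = 7289 / 5355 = 1.36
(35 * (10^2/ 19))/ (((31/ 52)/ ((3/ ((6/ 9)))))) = 819000/ 589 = 1390.49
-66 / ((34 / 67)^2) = -148137 / 578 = -256.29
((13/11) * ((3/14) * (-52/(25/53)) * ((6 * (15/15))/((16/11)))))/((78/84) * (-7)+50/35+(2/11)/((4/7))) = 295581/12200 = 24.23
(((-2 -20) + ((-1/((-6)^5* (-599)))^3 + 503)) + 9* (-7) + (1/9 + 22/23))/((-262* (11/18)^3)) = -974004981040968122990569/138975706474196125704192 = -7.01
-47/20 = -2.35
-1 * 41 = -41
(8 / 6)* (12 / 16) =1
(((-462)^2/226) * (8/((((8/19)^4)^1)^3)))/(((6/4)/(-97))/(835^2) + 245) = 7987518121286405218662354825/8041722346217383395328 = 993259.62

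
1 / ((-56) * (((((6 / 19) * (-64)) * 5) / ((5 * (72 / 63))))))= 19 / 18816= 0.00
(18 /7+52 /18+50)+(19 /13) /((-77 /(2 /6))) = 499585 /9009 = 55.45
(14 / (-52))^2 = 49 / 676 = 0.07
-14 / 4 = -7 / 2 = -3.50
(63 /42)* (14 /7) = 3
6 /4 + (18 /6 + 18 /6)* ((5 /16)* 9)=147 /8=18.38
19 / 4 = 4.75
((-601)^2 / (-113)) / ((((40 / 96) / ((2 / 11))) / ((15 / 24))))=-1083603 / 1243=-871.76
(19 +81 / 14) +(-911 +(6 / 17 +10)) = -875.86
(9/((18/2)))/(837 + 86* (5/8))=4/3563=0.00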